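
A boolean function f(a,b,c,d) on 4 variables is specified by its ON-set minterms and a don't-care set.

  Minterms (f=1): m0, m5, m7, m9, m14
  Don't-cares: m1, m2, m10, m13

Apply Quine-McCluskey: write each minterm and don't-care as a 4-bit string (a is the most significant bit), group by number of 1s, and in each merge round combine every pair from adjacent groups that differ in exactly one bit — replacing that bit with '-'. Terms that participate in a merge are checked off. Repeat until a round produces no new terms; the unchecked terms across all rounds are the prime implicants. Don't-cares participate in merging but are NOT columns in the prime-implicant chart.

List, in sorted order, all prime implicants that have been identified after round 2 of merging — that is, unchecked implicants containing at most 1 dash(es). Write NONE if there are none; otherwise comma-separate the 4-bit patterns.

[col 0] 0000*, 0001*, 0010*, 0101*, 0111*, 1001*, 1010*, 1101*, 1110*
[col 1] -001*, -010, -101*, 0-01*, 00-0, 000-, 01-1, 1-01*, 1-10
[col 2] --01
Prime implicants: --01, -010, 00-0, 000-, 01-1, 1-10

-010, 00-0, 000-, 01-1, 1-10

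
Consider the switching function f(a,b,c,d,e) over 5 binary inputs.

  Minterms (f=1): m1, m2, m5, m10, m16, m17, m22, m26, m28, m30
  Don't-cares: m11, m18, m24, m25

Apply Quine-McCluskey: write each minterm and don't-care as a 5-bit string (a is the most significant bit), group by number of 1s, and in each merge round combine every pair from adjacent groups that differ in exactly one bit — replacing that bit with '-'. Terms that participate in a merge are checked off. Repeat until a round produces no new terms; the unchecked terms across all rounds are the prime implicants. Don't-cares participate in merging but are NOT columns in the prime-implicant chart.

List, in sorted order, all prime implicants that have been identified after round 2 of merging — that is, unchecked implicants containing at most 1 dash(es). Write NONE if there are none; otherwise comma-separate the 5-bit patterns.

-0001, 00-01, 0101-

[col 0] 00001*, 00010*, 00101*, 01010*, 01011*, 10000*, 10001*, 10010*, 10110*, 11000*, 11001*, 11010*, 11100*, 11110*
[col 1] -0001, -0010*, -1010*, 0-010*, 00-01, 0101-, 1-000*, 1-001*, 1-010*, 1-110*, 10-10*, 100-0*, 1000-*, 11-00*, 11-10*, 110-0*, 1100-*, 111-0*
[col 2] --010, 1--10, 1-0-0, 1-00-, 11--0
Prime implicants: --010, -0001, 00-01, 0101-, 1--10, 1-0-0, 1-00-, 11--0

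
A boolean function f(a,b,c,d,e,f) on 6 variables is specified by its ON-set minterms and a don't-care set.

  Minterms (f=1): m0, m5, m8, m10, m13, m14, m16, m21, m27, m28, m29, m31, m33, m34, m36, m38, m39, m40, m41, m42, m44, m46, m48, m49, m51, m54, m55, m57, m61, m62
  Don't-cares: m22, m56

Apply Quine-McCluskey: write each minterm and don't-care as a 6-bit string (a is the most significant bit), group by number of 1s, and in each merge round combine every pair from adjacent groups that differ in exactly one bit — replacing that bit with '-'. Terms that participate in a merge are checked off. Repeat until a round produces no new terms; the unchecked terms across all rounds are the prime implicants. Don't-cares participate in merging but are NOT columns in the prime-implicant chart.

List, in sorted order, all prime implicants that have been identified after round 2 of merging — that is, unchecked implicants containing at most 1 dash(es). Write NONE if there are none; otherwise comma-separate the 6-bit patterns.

-10000, -10110, -11101, 0-0000, 00-000, 011-11, 0111-1, 01110-, 110-11, 1100-1, 111-01

size-2^0 implicants → 000000(✓)  000101(✓)  001000(✓)  001010(✓)  001101(✓)  001110(✓)  010000(✓)  010101(✓)  010110(✓)  011011(✓)  011100(✓)  011101(✓)  011111(✓)  100001(✓)  100010(✓)  100100(✓)  100110(✓)  100111(✓)  101000(✓)  101001(✓)  101010(✓)  101100(✓)  101110(✓)  110000(✓)  110001(✓)  110011(✓)  110110(✓)  110111(✓)  111000(✓)  111001(✓)  111101(✓)  111110(✓)
size-2^1 implicants → -01000(✓)  -01010(✓)  -01110(✓)  -10000  -10110  -11101  0-0000  0-0101(✓)  0-1101(✓)  00-000  00-101(✓)  001-10(✓)  0010-0(✓)  01-101(✓)  011-11  0111-1  01110-  1-0001(✓)  1-0110(✓)  1-0111(✓)  1-1000(✓)  1-1001(✓)  1-1110(✓)  10-001(✓)  10-010(✓)  10-100(✓)  10-110(✓)  100-10(✓)  1001-0(✓)  10011-(✓)  101-00(✓)  101-10(✓)  1010-0(✓)  10100-(✓)  1011-0(✓)  11-000(✓)  11-001(✓)  11-110(✓)  110-11  1100-1  11000-(✓)  11011-(✓)  111-01  11100-(✓)
size-2^2 implicants → -01-10  -010-0  0--101  1--001  1--110  1-011-  1-100-  10--10  10-1-0  101--0  11-00-
Unchecked terms (primes): -01-10, -010-0, -10000, -10110, -11101, 0--101, 0-0000, 00-000, 011-11, 0111-1, 01110-, 1--001, 1--110, 1-011-, 1-100-, 10--10, 10-1-0, 101--0, 11-00-, 110-11, 1100-1, 111-01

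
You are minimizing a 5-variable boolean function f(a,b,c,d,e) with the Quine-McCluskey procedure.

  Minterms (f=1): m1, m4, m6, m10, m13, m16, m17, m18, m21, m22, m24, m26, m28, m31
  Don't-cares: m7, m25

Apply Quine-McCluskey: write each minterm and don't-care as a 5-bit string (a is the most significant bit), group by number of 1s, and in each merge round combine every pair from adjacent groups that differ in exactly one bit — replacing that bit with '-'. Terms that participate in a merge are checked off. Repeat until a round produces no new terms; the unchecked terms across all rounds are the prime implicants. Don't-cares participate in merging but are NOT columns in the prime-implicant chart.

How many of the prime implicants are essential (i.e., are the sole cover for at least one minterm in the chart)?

7

Round 0: 00001✓ 00100✓ 00110✓ 00111✓ 01010✓ 01101 10000✓ 10001✓ 10010✓ 10101✓ 10110✓ 11000✓ 11001✓ 11010✓ 11100✓ 11111
Round 1: -0001 -0110 -1010 001-0 0011- 1-000✓ 1-001✓ 1-010✓ 10-01 10-10 100-0✓ 1000-✓ 11-00 110-0✓ 1100-✓
Round 2: 1-0-0 1-00-
PIs = {-0001, -0110, -1010, 001-0, 0011-, 01101, 1-0-0, 1-00-, 10-01, 10-10, 11-00, 11111}
Coverage chart:
  m1: -0001 ←essential
  m4: 001-0 ←essential
  m6: -0110,001-0,0011-
  m10: -1010 ←essential
  m13: 01101 ←essential
  m16: 1-0-0,1-00-
  m17: -0001,1-00-,10-01
  m18: 1-0-0,10-10
  m21: 10-01 ←essential
  m22: -0110,10-10
  m24: 1-0-0,1-00-,11-00
  m26: -1010,1-0-0
  m28: 11-00 ←essential
  m31: 11111 ←essential
Essential: -0001, -1010, 001-0, 01101, 10-01, 11-00, 11111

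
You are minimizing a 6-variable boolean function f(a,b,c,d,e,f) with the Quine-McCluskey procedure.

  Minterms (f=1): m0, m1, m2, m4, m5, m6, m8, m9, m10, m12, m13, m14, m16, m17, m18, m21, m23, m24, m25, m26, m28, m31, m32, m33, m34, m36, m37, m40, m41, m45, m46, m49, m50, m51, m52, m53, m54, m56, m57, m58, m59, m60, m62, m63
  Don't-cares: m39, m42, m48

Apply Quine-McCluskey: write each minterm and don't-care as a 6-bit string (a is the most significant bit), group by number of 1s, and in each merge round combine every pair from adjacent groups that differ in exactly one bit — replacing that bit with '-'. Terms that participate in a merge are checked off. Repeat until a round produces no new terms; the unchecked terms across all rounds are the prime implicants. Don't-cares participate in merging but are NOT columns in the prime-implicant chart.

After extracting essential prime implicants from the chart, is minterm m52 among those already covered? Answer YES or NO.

YES

Round 0: 000000✓ 000001✓ 000010✓ 000100✓ 000101✓ 000110✓ 001000✓ 001001✓ 001010✓ 001100✓ 001101✓ 001110✓ 010000✓ 010001✓ 010010✓ 010101✓ 010111✓ 011000✓ 011001✓ 011010✓ 011100✓ 011111✓ 100000✓ 100001✓ 100010✓ 100100✓ 100101✓ 100111✓ 101000✓ 101001✓ 101010✓ 101101✓ 101110✓ 110000✓ 110001✓ 110010✓ 110011✓ 110100✓ 110101✓ 110110✓ 111000✓ 111001✓ 111010✓ 111011✓ 111100✓ 111110✓ 111111✓
Round 1: -00000✓ -00001✓ -00010✓ -00100✓ -00101✓ -01000✓ -01001✓ -01010✓ -01101✓ -01110✓ -10000✓ -10001✓ -10010✓ -10101✓ -11000✓ -11001✓ -11010✓ -11100✓ -11111 0-0000✓ 0-0001✓ 0-0010✓ 0-0101✓ 0-1000✓ 0-1001✓ 0-1010✓ 0-1100✓ 00-000✓ 00-001✓ 00-010✓ 00-100✓ 00-101✓ 00-110✓ 000-00✓ 000-01✓ 000-10✓ 0000-0✓ 00000-✓ 0001-0✓ 00010-✓ 001-00✓ 001-01✓ 001-10✓ 0010-0✓ 00100-✓ 0011-0✓ 00110-✓ 01-000✓ 01-001✓ 01-010✓ 01-111 010-01✓ 0100-0✓ 01000-✓ 0101-1 011-00✓ 0110-0✓ 01100-✓ 1-0000✓ 1-0001✓ 1-0010✓ 1-0100✓ 1-0101✓ 1-1000✓ 1-1001✓ 1-1010✓ 1-1110✓ 10-000✓ 10-001✓ 10-010✓ 10-101✓ 100-00✓ 100-01✓ 1000-0✓ 10000-✓ 1001-1 10010-✓ 101-01✓ 101-10✓ 1010-0✓ 10100-✓ 11-000✓ 11-001✓ 11-010✓ 11-011✓ 11-100✓ 11-110✓ 110-00✓ 110-01✓ 110-10✓ 1100-0✓ 1100-1✓ 11000-✓ 11001-✓ 1101-0✓ 11010-✓ 111-00✓ 111-10✓ 111-11✓ 1110-0✓ 1110-1✓ 11100-✓ 11101-✓ 1111-0✓ 11111-✓
Round 2: --0000✓ --0001✓ --0010✓ --0101✓ --1000✓ --1001✓ --1010✓ -0-000✓ -0-001✓ -0-010✓ -0-101✓ -00-00✓ -00-01✓ -000-0✓ -0000-✓ -0010-✓ -01-01✓ -01-10 -010-0✓ -0100-✓ -1-000✓ -1-001✓ -1-010✓ -10-01✓ -100-0✓ -1000-✓ -11-00 -110-0✓ -1100-✓ 0--000✓ 0--001✓ 0--010✓ 0-0-01✓ 0-00-0✓ 0-000-✓ 0-1-00 0-10-0✓ 0-100-✓ 00--00✓ 00--01✓ 00--10✓ 00-0-0✓ 00-00-✓ 00-1-0✓ 00-10-✓ 000--0✓ 000-0-✓ 001--0✓ 001-0-✓ 01-0-0✓ 01-00-✓ 1--000✓ 1--001✓ 1--010✓ 1-0-00✓ 1-0-01✓ 1-00-0✓ 1-000-✓ 1-010-✓ 1-1-10 1-10-0✓ 1-100-✓ 10--01✓ 10-0-0✓ 10-00-✓ 100-0-✓ 11--00✓ 11--10✓ 11-0-0✓ 11-0-1✓ 11-00-✓ 11-01-✓ 11-1-0✓ 110--0✓ 110-0-✓ 1100--✓ 111--0✓ 111-1- 1110--✓
Round 3: ---000✓ ---001✓ ---010✓ --0-01 --00-0✓ --000-✓ --10-0✓ --100-✓ -0--01 -0-0-0✓ -0-00-✓ -00-0- -1-0-0✓ -1-00-✓ 0--0-0✓ 0--00-✓ 00---0 00--0- 1--0-0✓ 1--00-✓ 1-0-0- 11---0 11-0--
Round 4: ---0-0 ---00-
PIs = {---0-0, ---00-, --0-01, -0--01, -00-0-, -01-10, -11-00, -11111, 0-1-00, 00---0, 00--0-, 01-111, 0101-1, 1-0-0-, 1-1-10, 1001-1, 11---0, 11-0--, 111-1-}
Coverage chart:
  m0: ---0-0,---00-,-00-0-,00---0,00--0-
  m1: ---00-,--0-01,-0--01,-00-0-,00--0-
  m2: ---0-0,00---0
  m4: -00-0-,00---0,00--0-
  m5: --0-01,-0--01,-00-0-,00--0-
  m6: 00---0 ←essential
  m8: ---0-0,---00-,0-1-00,00---0,00--0-
  m9: ---00-,-0--01,00--0-
  m10: ---0-0,-01-10,00---0
  m12: 0-1-00,00---0,00--0-
  m13: -0--01,00--0-
  m14: -01-10,00---0
  m16: ---0-0,---00-
  m17: ---00-,--0-01
  m18: ---0-0 ←essential
  m21: --0-01,0101-1
  m23: 01-111,0101-1
  m24: ---0-0,---00-,-11-00,0-1-00
  m25: ---00- ←essential
  m26: ---0-0 ←essential
  m28: -11-00,0-1-00
  m31: -11111,01-111
  m32: ---0-0,---00-,-00-0-,1-0-0-
  m33: ---00-,--0-01,-0--01,-00-0-,1-0-0-
  m34: ---0-0 ←essential
  m36: -00-0-,1-0-0-
  m37: --0-01,-0--01,-00-0-,1-0-0-,1001-1
  m40: ---0-0,---00-
  m41: ---00-,-0--01
  m45: -0--01 ←essential
  m46: -01-10,1-1-10
  m49: ---00-,--0-01,1-0-0-,11-0--
  m50: ---0-0,11---0,11-0--
  m51: 11-0-- ←essential
  m52: 1-0-0-,11---0
  m53: --0-01,1-0-0-
  m54: 11---0 ←essential
  m56: ---0-0,---00-,-11-00,11---0,11-0--
  m57: ---00-,11-0--
  m58: ---0-0,1-1-10,11---0,11-0--,111-1-
  m59: 11-0--,111-1-
  m60: -11-00,11---0
  m62: 1-1-10,11---0,111-1-
  m63: -11111,111-1-
Essential: ---0-0, ---00-, -0--01, 00---0, 11---0, 11-0--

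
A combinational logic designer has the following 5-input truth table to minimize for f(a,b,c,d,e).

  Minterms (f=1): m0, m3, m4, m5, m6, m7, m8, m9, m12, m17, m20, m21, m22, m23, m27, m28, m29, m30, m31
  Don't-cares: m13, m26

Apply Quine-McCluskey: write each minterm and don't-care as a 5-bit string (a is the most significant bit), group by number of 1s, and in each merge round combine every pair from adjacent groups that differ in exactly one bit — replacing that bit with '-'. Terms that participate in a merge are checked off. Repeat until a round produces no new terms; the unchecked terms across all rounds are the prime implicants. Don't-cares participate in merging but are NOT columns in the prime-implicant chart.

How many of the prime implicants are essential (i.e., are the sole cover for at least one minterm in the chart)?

Round 0: 00000✓ 00011✓ 00100✓ 00101✓ 00110✓ 00111✓ 01000✓ 01001✓ 01100✓ 01101✓ 10001✓ 10100✓ 10101✓ 10110✓ 10111✓ 11010✓ 11011✓ 11100✓ 11101✓ 11110✓ 11111✓
Round 1: -0100✓ -0101✓ -0110✓ -0111✓ -1100✓ -1101✓ 0-000✓ 0-100✓ 0-101✓ 00-00✓ 00-11 001-0✓ 001-1✓ 0010-✓ 0011-✓ 01-00✓ 01-01✓ 0100-✓ 0110-✓ 1-100✓ 1-101✓ 1-110✓ 1-111✓ 10-01 101-0✓ 101-1✓ 1010-✓ 1011-✓ 11-10✓ 11-11✓ 1101-✓ 111-0✓ 111-1✓ 1110-✓ 1111-✓
Round 2: --100✓ --101✓ -01-0✓ -01-1✓ -010-✓ -011-✓ -110-✓ 0--00 0-10-✓ 001--✓ 01-0- 1-1-0✓ 1-1-1✓ 1-10-✓ 1-11-✓ 101--✓ 11-1- 111--✓
Round 3: --10- -01-- 1-1--
PIs = {--10-, -01--, 0--00, 00-11, 01-0-, 1-1--, 10-01, 11-1-}
Coverage chart:
  m0: 0--00 ←essential
  m3: 00-11 ←essential
  m4: --10-,-01--,0--00
  m5: --10-,-01--
  m6: -01-- ←essential
  m7: -01--,00-11
  m8: 0--00,01-0-
  m9: 01-0- ←essential
  m12: --10-,0--00,01-0-
  m17: 10-01 ←essential
  m20: --10-,-01--,1-1--
  m21: --10-,-01--,1-1--,10-01
  m22: -01--,1-1--
  m23: -01--,1-1--
  m27: 11-1- ←essential
  m28: --10-,1-1--
  m29: --10-,1-1--
  m30: 1-1--,11-1-
  m31: 1-1--,11-1-
Essential: -01--, 0--00, 00-11, 01-0-, 10-01, 11-1-

6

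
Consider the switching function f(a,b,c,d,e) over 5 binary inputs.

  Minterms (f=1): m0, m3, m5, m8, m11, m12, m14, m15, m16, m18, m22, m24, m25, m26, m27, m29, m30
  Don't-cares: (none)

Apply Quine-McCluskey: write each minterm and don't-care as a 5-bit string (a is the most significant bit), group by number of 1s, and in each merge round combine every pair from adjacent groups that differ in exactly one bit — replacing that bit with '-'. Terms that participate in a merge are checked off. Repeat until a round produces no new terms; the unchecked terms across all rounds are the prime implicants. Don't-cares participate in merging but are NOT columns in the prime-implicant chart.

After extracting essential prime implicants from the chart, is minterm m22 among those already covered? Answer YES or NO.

YES

Round 0: 00000✓ 00011✓ 00101 01000✓ 01011✓ 01100✓ 01110✓ 01111✓ 10000✓ 10010✓ 10110✓ 11000✓ 11001✓ 11010✓ 11011✓ 11101✓ 11110✓
Round 1: -0000✓ -1000✓ -1011 -1110 0-000✓ 0-011 01-00 01-11 011-0 0111- 1-000✓ 1-010✓ 1-110✓ 10-10✓ 100-0✓ 11-01 11-10✓ 110-0✓ 110-1✓ 1100-✓ 1101-✓
Round 2: --000 1--10 1-0-0 110--
PIs = {--000, -1011, -1110, 0-011, 00101, 01-00, 01-11, 011-0, 0111-, 1--10, 1-0-0, 11-01, 110--}
Coverage chart:
  m0: --000 ←essential
  m3: 0-011 ←essential
  m5: 00101 ←essential
  m8: --000,01-00
  m11: -1011,0-011,01-11
  m12: 01-00,011-0
  m14: -1110,011-0,0111-
  m15: 01-11,0111-
  m16: --000,1-0-0
  m18: 1--10,1-0-0
  m22: 1--10 ←essential
  m24: --000,1-0-0,110--
  m25: 11-01,110--
  m26: 1--10,1-0-0,110--
  m27: -1011,110--
  m29: 11-01 ←essential
  m30: -1110,1--10
Essential: --000, 0-011, 00101, 1--10, 11-01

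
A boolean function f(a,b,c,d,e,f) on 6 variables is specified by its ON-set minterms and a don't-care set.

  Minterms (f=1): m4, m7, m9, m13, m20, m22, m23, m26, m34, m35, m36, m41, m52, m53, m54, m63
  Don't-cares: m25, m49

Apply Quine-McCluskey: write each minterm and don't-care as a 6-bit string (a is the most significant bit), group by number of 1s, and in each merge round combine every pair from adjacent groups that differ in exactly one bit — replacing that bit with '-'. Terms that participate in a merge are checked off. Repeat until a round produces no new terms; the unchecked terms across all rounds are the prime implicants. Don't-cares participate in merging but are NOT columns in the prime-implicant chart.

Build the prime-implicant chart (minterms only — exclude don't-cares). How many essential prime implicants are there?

[col 0] 000100*, 000111*, 001001*, 001101*, 010100*, 010110*, 010111*, 011001*, 011010, 100010*, 100011*, 100100*, 101001*, 110001*, 110100*, 110101*, 110110*, 111111
[col 1] -00100*, -01001, -10100*, -10110*, 0-0100*, 0-0111, 0-1001, 001-01, 0101-0*, 01011-, 1-0100*, 10001-, 110-01, 1101-0*, 11010-
[col 2] --0100, -101-0
Prime implicants: --0100, -01001, -101-0, 0-0111, 0-1001, 001-01, 01011-, 011010, 10001-, 110-01, 11010-, 111111
PI chart (minterm → PIs covering it):
  4 | --0100  (sole → essential)
  7 | 0-0111  (sole → essential)
  9 | -01001,0-1001,001-01
  13 | 001-01  (sole → essential)
  20 | --0100,-101-0
  22 | -101-0,01011-
  23 | 0-0111,01011-
  26 | 011010  (sole → essential)
  34 | 10001-  (sole → essential)
  35 | 10001-  (sole → essential)
  36 | --0100  (sole → essential)
  41 | -01001  (sole → essential)
  52 | --0100,-101-0,11010-
  53 | 110-01,11010-
  54 | -101-0  (sole → essential)
  63 | 111111  (sole → essential)
Essential prime implicants: --0100, -01001, -101-0, 0-0111, 001-01, 011010, 10001-, 111111

8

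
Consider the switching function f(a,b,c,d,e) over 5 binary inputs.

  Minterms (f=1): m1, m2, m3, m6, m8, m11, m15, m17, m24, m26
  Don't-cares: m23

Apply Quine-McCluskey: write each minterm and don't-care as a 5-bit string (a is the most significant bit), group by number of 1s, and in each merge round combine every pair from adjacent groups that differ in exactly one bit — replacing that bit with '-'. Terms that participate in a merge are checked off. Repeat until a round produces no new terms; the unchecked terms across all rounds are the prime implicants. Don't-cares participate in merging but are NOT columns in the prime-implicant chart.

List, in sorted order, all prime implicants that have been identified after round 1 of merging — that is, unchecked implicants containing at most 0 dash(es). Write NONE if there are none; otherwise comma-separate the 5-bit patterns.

10111

[col 0] 00001*, 00010*, 00011*, 00110*, 01000*, 01011*, 01111*, 10001*, 10111, 11000*, 11010*
[col 1] -0001, -1000, 0-011, 00-10, 000-1, 0001-, 01-11, 110-0
Prime implicants: -0001, -1000, 0-011, 00-10, 000-1, 0001-, 01-11, 10111, 110-0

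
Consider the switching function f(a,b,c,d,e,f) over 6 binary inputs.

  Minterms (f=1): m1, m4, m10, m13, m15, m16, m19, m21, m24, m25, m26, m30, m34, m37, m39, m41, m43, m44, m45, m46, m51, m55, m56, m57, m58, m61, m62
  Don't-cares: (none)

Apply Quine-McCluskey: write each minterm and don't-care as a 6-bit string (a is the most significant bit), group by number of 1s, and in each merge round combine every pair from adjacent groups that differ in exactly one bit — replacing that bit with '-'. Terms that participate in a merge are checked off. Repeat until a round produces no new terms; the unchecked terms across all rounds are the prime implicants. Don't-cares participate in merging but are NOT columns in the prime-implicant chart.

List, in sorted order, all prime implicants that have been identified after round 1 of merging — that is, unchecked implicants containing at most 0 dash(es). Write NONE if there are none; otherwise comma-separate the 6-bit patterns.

000001, 000100, 010101, 100010

[col 0] 000001, 000100, 001010*, 001101*, 001111*, 010000*, 010011*, 010101, 011000*, 011001*, 011010*, 011110*, 100010, 100101*, 100111*, 101001*, 101011*, 101100*, 101101*, 101110*, 110011*, 110111*, 111000*, 111001*, 111010*, 111101*, 111110*
[col 1] -01101, -10011, -11000*, -11001*, -11010*, -11110*, 0-1010, 0011-1, 01-000, 011-10*, 0110-0*, 01100-*, 1-0111, 1-1001*, 1-1101*, 1-1110, 10-101, 1001-1, 101-01*, 1010-1, 1011-0, 10110-, 110-11, 111-01*, 111-10*, 1110-0*, 11100-*
[col 2] -11-10, -110-0, -1100-, 1-1-01
Prime implicants: -01101, -10011, -11-10, -110-0, -1100-, 0-1010, 000001, 000100, 0011-1, 01-000, 010101, 1-0111, 1-1-01, 1-1110, 10-101, 100010, 1001-1, 1010-1, 1011-0, 10110-, 110-11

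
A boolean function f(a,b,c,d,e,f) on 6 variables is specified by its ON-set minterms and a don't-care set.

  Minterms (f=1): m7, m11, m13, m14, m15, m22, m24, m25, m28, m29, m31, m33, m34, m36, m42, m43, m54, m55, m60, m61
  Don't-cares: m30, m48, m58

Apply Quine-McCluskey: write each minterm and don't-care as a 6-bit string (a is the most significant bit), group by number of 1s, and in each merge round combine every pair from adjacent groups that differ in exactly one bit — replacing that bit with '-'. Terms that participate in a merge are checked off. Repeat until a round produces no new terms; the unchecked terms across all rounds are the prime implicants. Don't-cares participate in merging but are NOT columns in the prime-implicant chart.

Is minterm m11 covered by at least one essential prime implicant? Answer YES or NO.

NO

Round 0: 000111✓ 001011✓ 001101✓ 001110✓ 001111✓ 010110✓ 011000✓ 011001✓ 011100✓ 011101✓ 011110✓ 011111✓ 100001 100010✓ 100100 101010✓ 101011✓ 110000 110110✓ 110111✓ 111010✓ 111100✓ 111101✓
Round 1: -01011 -10110 -11100✓ -11101✓ 0-1101✓ 0-1110✓ 0-1111✓ 00-111 001-11 0011-1✓ 00111-✓ 01-110 011-00✓ 011-01✓ 01100-✓ 0111-0✓ 0111-1✓ 01110-✓ 01111-✓ 1-1010 10-010 10101- 11011- 11110-✓
Round 2: -1110- 0-11-1 0-111- 011-0- 0111--
PIs = {-01011, -10110, -1110-, 0-11-1, 0-111-, 00-111, 001-11, 01-110, 011-0-, 0111--, 1-1010, 10-010, 100001, 100100, 10101-, 110000, 11011-}
Coverage chart:
  m7: 00-111 ←essential
  m11: -01011,001-11
  m13: 0-11-1 ←essential
  m14: 0-111- ←essential
  m15: 0-11-1,0-111-,00-111,001-11
  m22: -10110,01-110
  m24: 011-0- ←essential
  m25: 011-0- ←essential
  m28: -1110-,011-0-,0111--
  m29: -1110-,0-11-1,011-0-,0111--
  m31: 0-11-1,0-111-,0111--
  m33: 100001 ←essential
  m34: 10-010 ←essential
  m36: 100100 ←essential
  m42: 1-1010,10-010,10101-
  m43: -01011,10101-
  m54: -10110,11011-
  m55: 11011- ←essential
  m60: -1110- ←essential
  m61: -1110- ←essential
Essential: -1110-, 0-11-1, 0-111-, 00-111, 011-0-, 10-010, 100001, 100100, 11011-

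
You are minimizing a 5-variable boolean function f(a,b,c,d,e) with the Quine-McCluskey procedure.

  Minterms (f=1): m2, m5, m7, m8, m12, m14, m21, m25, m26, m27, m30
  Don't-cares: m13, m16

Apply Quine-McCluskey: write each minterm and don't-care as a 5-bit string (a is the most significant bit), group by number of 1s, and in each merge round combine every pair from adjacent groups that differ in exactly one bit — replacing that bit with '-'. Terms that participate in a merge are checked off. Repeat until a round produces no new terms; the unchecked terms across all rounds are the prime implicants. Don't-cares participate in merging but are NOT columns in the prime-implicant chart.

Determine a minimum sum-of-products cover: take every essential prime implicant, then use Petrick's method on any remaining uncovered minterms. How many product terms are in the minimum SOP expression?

7

[col 0] 00010, 00101*, 00111*, 01000*, 01100*, 01101*, 01110*, 10000, 10101*, 11001*, 11010*, 11011*, 11110*
[col 1] -0101, -1110, 0-101, 001-1, 01-00, 011-0, 0110-, 11-10, 110-1, 1101-
Prime implicants: -0101, -1110, 0-101, 00010, 001-1, 01-00, 011-0, 0110-, 10000, 11-10, 110-1, 1101-
PI chart (minterm → PIs covering it):
  2 | 00010  (sole → essential)
  5 | -0101,0-101,001-1
  7 | 001-1  (sole → essential)
  8 | 01-00  (sole → essential)
  12 | 01-00,011-0,0110-
  14 | -1110,011-0
  21 | -0101  (sole → essential)
  25 | 110-1  (sole → essential)
  26 | 11-10,1101-
  27 | 110-1,1101-
  30 | -1110,11-10
Essential prime implicants: -0101, 00010, 001-1, 01-00, 110-1
Petrick residual → -1110, 11-10
Minimum SOP uses 7 PIs: b'cd'e + bcde' + a'b'c'de' + a'b'ce + a'bd'e' + abde' + abc'e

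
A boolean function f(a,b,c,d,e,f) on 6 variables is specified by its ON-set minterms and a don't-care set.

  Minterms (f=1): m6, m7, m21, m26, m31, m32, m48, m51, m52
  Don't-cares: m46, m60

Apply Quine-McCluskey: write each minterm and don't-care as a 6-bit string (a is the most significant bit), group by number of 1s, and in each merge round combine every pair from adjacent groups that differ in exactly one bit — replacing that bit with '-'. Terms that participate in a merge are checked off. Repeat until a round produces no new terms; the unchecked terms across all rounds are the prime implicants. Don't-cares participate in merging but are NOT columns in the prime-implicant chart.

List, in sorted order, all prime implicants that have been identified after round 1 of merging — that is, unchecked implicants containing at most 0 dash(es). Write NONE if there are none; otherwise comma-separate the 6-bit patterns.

size-2^0 implicants → 000110(✓)  000111(✓)  010101  011010  011111  100000(✓)  101110  110000(✓)  110011  110100(✓)  111100(✓)
size-2^1 implicants → 00011-  1-0000  11-100  110-00
Unchecked terms (primes): 00011-, 010101, 011010, 011111, 1-0000, 101110, 11-100, 110-00, 110011

010101, 011010, 011111, 101110, 110011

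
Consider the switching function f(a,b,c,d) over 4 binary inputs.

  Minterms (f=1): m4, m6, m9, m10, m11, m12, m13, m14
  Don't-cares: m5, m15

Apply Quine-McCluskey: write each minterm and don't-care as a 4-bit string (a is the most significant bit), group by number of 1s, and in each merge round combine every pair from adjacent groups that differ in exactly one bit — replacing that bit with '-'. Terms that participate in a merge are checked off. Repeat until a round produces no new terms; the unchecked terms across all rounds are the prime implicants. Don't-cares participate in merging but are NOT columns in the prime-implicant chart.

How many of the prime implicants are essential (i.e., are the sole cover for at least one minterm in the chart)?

Round 0: 0100✓ 0101✓ 0110✓ 1001✓ 1010✓ 1011✓ 1100✓ 1101✓ 1110✓ 1111✓
Round 1: -100✓ -101✓ -110✓ 01-0✓ 010-✓ 1-01✓ 1-10✓ 1-11✓ 10-1✓ 101-✓ 11-0✓ 11-1✓ 110-✓ 111-✓
Round 2: -1-0 -10- 1--1 1-1- 11--
PIs = {-1-0, -10-, 1--1, 1-1-, 11--}
Coverage chart:
  m4: -1-0,-10-
  m6: -1-0 ←essential
  m9: 1--1 ←essential
  m10: 1-1- ←essential
  m11: 1--1,1-1-
  m12: -1-0,-10-,11--
  m13: -10-,1--1,11--
  m14: -1-0,1-1-,11--
Essential: -1-0, 1--1, 1-1-

3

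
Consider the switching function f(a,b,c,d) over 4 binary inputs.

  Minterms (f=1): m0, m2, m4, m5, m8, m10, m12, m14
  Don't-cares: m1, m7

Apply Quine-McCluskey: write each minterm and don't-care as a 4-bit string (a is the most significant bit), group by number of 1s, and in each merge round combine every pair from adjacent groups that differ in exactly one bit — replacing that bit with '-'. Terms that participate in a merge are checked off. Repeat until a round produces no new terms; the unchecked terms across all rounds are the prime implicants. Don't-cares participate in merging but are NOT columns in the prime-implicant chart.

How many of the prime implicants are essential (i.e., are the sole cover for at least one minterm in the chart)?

Round 0: 0000✓ 0001✓ 0010✓ 0100✓ 0101✓ 0111✓ 1000✓ 1010✓ 1100✓ 1110✓
Round 1: -000✓ -010✓ -100✓ 0-00✓ 0-01✓ 00-0✓ 000-✓ 01-1 010-✓ 1-00✓ 1-10✓ 10-0✓ 11-0✓
Round 2: --00 -0-0 0-0- 1--0
PIs = {--00, -0-0, 0-0-, 01-1, 1--0}
Coverage chart:
  m0: --00,-0-0,0-0-
  m2: -0-0 ←essential
  m4: --00,0-0-
  m5: 0-0-,01-1
  m8: --00,-0-0,1--0
  m10: -0-0,1--0
  m12: --00,1--0
  m14: 1--0 ←essential
Essential: -0-0, 1--0

2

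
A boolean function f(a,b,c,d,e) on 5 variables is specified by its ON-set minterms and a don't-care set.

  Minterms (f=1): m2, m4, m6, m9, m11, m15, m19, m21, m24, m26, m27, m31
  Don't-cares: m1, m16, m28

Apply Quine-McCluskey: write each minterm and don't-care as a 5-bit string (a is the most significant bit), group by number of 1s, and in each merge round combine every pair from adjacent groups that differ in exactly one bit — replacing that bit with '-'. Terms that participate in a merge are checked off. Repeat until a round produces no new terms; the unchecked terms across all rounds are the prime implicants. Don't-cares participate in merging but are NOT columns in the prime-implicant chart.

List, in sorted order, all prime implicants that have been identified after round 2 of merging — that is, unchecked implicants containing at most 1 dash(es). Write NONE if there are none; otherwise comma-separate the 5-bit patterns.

0-001, 00-10, 001-0, 010-1, 1-000, 1-011, 10101, 11-00, 110-0, 1101-

[col 0] 00001*, 00010*, 00100*, 00110*, 01001*, 01011*, 01111*, 10000*, 10011*, 10101, 11000*, 11010*, 11011*, 11100*, 11111*
[col 1] -1011*, -1111*, 0-001, 00-10, 001-0, 01-11*, 010-1, 1-000, 1-011, 11-00, 11-11*, 110-0, 1101-
[col 2] -1-11
Prime implicants: -1-11, 0-001, 00-10, 001-0, 010-1, 1-000, 1-011, 10101, 11-00, 110-0, 1101-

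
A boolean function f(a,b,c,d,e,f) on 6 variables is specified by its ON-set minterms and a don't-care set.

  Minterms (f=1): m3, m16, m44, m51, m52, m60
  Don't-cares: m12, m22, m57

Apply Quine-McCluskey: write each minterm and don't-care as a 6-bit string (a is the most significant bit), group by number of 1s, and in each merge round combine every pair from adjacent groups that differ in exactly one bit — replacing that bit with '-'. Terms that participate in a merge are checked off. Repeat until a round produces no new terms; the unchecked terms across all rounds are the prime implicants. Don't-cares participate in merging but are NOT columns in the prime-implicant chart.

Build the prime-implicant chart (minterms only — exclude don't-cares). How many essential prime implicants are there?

[col 0] 000011, 001100*, 010000, 010110, 101100*, 110011, 110100*, 111001, 111100*
[col 1] -01100, 1-1100, 11-100
Prime implicants: -01100, 000011, 010000, 010110, 1-1100, 11-100, 110011, 111001
PI chart (minterm → PIs covering it):
  3 | 000011  (sole → essential)
  16 | 010000  (sole → essential)
  44 | -01100,1-1100
  51 | 110011  (sole → essential)
  52 | 11-100  (sole → essential)
  60 | 1-1100,11-100
Essential prime implicants: 000011, 010000, 11-100, 110011

4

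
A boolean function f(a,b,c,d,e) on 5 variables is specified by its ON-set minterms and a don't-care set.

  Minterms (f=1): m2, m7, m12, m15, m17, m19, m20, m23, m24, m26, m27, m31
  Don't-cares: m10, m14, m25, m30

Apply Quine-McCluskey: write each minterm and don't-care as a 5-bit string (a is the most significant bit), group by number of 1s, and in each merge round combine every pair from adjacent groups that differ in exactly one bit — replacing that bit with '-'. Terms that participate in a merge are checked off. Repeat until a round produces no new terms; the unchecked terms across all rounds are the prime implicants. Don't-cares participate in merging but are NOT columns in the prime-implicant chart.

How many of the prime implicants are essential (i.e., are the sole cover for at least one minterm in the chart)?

Round 0: 00010✓ 00111✓ 01010✓ 01100✓ 01110✓ 01111✓ 10001✓ 10011✓ 10100 10111✓ 11000✓ 11001✓ 11010✓ 11011✓ 11110✓ 11111✓
Round 1: -0111✓ -1010✓ -1110✓ -1111✓ 0-010 0-111✓ 01-10✓ 011-0 0111-✓ 1-001✓ 1-011✓ 1-111✓ 10-11✓ 100-1✓ 11-10✓ 11-11✓ 110-0✓ 110-1✓ 1100-✓ 1101-✓ 1111-✓
Round 2: --111 -1-10 -111- 1--11 1-0-1 11-1- 110--
PIs = {--111, -1-10, -111-, 0-010, 011-0, 1--11, 1-0-1, 10100, 11-1-, 110--}
Coverage chart:
  m2: 0-010 ←essential
  m7: --111 ←essential
  m12: 011-0 ←essential
  m15: --111,-111-
  m17: 1-0-1 ←essential
  m19: 1--11,1-0-1
  m20: 10100 ←essential
  m23: --111,1--11
  m24: 110-- ←essential
  m26: -1-10,11-1-,110--
  m27: 1--11,1-0-1,11-1-,110--
  m31: --111,-111-,1--11,11-1-
Essential: --111, 0-010, 011-0, 1-0-1, 10100, 110--

6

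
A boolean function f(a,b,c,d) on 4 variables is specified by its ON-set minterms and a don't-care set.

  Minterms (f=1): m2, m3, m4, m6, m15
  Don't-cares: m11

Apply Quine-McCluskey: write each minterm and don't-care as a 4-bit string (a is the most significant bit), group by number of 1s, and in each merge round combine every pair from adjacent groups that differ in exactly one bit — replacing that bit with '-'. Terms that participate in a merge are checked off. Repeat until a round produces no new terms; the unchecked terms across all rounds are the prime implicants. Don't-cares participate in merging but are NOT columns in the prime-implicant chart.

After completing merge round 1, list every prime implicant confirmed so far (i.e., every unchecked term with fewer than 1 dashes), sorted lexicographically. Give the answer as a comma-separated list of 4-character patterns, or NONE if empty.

size-2^0 implicants → 0010(✓)  0011(✓)  0100(✓)  0110(✓)  1011(✓)  1111(✓)
size-2^1 implicants → -011  0-10  001-  01-0  1-11
Unchecked terms (primes): -011, 0-10, 001-, 01-0, 1-11

NONE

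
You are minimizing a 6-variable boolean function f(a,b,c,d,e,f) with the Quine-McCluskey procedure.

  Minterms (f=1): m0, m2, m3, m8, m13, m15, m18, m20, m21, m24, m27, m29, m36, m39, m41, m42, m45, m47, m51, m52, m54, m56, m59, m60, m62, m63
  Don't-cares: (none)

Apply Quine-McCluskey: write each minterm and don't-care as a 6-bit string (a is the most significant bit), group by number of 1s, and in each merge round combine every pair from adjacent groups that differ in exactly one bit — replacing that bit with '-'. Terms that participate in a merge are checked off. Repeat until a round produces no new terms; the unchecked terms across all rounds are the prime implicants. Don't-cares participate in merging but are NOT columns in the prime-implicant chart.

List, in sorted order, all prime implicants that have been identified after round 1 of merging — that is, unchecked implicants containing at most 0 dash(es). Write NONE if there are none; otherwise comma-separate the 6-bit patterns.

101010

[col 0] 000000*, 000010*, 000011*, 001000*, 001101*, 001111*, 010010*, 010100*, 010101*, 011000*, 011011*, 011101*, 100100*, 100111*, 101001*, 101010, 101101*, 101111*, 110011*, 110100*, 110110*, 111000*, 111011*, 111100*, 111110*, 111111*
[col 1] -01101*, -01111*, -10100, -11000, -11011, 0-0010, 0-1000, 0-1101, 00-000, 0000-0, 00001-, 0011-1*, 01-101, 01010-, 1-0100, 1-1111, 10-111, 101-01, 1011-1*, 11-011, 11-100*, 11-110*, 1101-0*, 111-00, 111-11, 1111-0*, 11111-
[col 2] -011-1, 11-1-0
Prime implicants: -011-1, -10100, -11000, -11011, 0-0010, 0-1000, 0-1101, 00-000, 0000-0, 00001-, 01-101, 01010-, 1-0100, 1-1111, 10-111, 101-01, 101010, 11-011, 11-1-0, 111-00, 111-11, 11111-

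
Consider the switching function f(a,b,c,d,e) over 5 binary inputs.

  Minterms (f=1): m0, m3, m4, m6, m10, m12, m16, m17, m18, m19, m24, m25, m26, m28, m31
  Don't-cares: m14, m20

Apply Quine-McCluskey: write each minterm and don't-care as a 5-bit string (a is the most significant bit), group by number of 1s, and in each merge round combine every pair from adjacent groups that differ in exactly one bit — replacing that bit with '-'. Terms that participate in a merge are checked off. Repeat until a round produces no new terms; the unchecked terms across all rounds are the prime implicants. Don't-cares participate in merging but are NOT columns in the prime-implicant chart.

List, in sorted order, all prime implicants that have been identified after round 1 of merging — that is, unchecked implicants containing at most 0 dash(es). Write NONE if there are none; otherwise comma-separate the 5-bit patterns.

size-2^0 implicants → 00000(✓)  00011(✓)  00100(✓)  00110(✓)  01010(✓)  01100(✓)  01110(✓)  10000(✓)  10001(✓)  10010(✓)  10011(✓)  10100(✓)  11000(✓)  11001(✓)  11010(✓)  11100(✓)  11111
size-2^1 implicants → -0000(✓)  -0011  -0100(✓)  -1010  -1100(✓)  0-100(✓)  0-110(✓)  00-00(✓)  001-0(✓)  01-10  011-0(✓)  1-000(✓)  1-001(✓)  1-010(✓)  1-100(✓)  10-00(✓)  100-0(✓)  100-1(✓)  1000-(✓)  1001-(✓)  11-00(✓)  110-0(✓)  1100-(✓)
size-2^2 implicants → --100  -0-00  0-1-0  1--00  1-0-0  1-00-  100--
Unchecked terms (primes): --100, -0-00, -0011, -1010, 0-1-0, 01-10, 1--00, 1-0-0, 1-00-, 100--, 11111

11111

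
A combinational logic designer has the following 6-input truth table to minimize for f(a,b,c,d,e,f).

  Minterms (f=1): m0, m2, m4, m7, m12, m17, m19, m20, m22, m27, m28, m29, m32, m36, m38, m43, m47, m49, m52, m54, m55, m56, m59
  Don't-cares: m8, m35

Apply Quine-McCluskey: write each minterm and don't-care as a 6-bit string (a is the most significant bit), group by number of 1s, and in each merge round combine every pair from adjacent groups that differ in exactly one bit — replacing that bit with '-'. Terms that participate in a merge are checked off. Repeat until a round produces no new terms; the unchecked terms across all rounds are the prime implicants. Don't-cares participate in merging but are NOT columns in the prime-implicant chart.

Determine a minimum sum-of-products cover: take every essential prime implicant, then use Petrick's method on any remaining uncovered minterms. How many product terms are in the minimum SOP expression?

13

[col 0] 000000*, 000010*, 000100*, 000111, 001000*, 001100*, 010001*, 010011*, 010100*, 010110*, 011011*, 011100*, 011101*, 100000*, 100011*, 100100*, 100110*, 101011*, 101111*, 110001*, 110100*, 110110*, 110111*, 111000, 111011*
[col 1] -00000*, -00100*, -10001, -10100*, -10110*, -11011, 0-0100*, 0-1100*, 00-000*, 00-100*, 000-00*, 0000-0, 001-00*, 01-011, 01-100*, 0100-1, 0101-0*, 01110-, 1-0100*, 1-0110*, 1-1011, 10-011, 100-00*, 1001-0*, 101-11, 1101-0*, 11011-
[col 2] --0100, -00-00, -101-0, 0--100, 00--00, 1-01-0
Prime implicants: --0100, -00-00, -10001, -101-0, -11011, 0--100, 00--00, 0000-0, 000111, 01-011, 0100-1, 01110-, 1-01-0, 1-1011, 10-011, 101-11, 11011-, 111000
PI chart (minterm → PIs covering it):
  0 | -00-00,00--00,0000-0
  2 | 0000-0  (sole → essential)
  4 | --0100,-00-00,0--100,00--00
  7 | 000111  (sole → essential)
  12 | 0--100,00--00
  17 | -10001,0100-1
  19 | 01-011,0100-1
  20 | --0100,-101-0,0--100
  22 | -101-0  (sole → essential)
  27 | -11011,01-011
  28 | 0--100,01110-
  29 | 01110-  (sole → essential)
  32 | -00-00  (sole → essential)
  36 | --0100,-00-00,1-01-0
  38 | 1-01-0  (sole → essential)
  43 | 1-1011,10-011,101-11
  47 | 101-11  (sole → essential)
  49 | -10001  (sole → essential)
  52 | --0100,-101-0,1-01-0
  54 | -101-0,1-01-0,11011-
  55 | 11011-  (sole → essential)
  56 | 111000  (sole → essential)
  59 | -11011,1-1011
Essential prime implicants: -00-00, -10001, -101-0, 0000-0, 000111, 01110-, 1-01-0, 101-11, 11011-, 111000
Petrick residual → -11011, 0--100, 01-011
Minimum SOP uses 13 PIs: b'c'e'f' + bc'd'e'f + bc'df' + bcd'ef + a'de'f' + a'b'c'd'f' + a'b'c'def + a'bd'ef + a'bcde' + ac'df' + ab'cef + abc'de + abcd'e'f'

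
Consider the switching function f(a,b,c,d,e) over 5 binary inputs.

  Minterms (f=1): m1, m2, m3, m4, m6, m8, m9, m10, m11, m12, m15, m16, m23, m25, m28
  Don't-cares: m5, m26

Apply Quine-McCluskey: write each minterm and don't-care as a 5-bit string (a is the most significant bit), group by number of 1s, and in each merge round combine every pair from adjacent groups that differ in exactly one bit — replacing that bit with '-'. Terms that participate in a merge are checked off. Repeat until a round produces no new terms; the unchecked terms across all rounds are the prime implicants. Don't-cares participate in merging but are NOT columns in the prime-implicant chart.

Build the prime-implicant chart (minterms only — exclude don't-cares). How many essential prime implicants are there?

5

size-2^0 implicants → 00001(✓)  00010(✓)  00011(✓)  00100(✓)  00101(✓)  00110(✓)  01000(✓)  01001(✓)  01010(✓)  01011(✓)  01100(✓)  01111(✓)  10000  10111  11001(✓)  11010(✓)  11100(✓)
size-2^1 implicants → -1001  -1010  -1100  0-001(✓)  0-010(✓)  0-011(✓)  0-100  00-01  00-10  000-1(✓)  0001-(✓)  001-0  0010-  01-00  01-11  010-0(✓)  010-1(✓)  0100-(✓)  0101-(✓)
size-2^2 implicants → 0-0-1  0-01-  010--
Unchecked terms (primes): -1001, -1010, -1100, 0-0-1, 0-01-, 0-100, 00-01, 00-10, 001-0, 0010-, 01-00, 01-11, 010--, 10000, 10111
Minterm coverage:
  m1 ⊆ 0-0-1,00-01
  m2 ⊆ 0-01-,00-10
  m3 ⊆ 0-0-1,0-01-
  m4 ⊆ 0-100,001-0,0010-
  m6 ⊆ 00-10,001-0
  m8 ⊆ 01-00,010--
  m9 ⊆ -1001,0-0-1,010--
  m10 ⊆ -1010,0-01-,010--
  m11 ⊆ 0-0-1,0-01-,01-11,010--
  m12 ⊆ -1100,0-100,01-00
  m15 ⊆ 01-11 [E]
  m16 ⊆ 10000 [E]
  m23 ⊆ 10111 [E]
  m25 ⊆ -1001 [E]
  m28 ⊆ -1100 [E]
E = {-1001, -1100, 01-11, 10000, 10111}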